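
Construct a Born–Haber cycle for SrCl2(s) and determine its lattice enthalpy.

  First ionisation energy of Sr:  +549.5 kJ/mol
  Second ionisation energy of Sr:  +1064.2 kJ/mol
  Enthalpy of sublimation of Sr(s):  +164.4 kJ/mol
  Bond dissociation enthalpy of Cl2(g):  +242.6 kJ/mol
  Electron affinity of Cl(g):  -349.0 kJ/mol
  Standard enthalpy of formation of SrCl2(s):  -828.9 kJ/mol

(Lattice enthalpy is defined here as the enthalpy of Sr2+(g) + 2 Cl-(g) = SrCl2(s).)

ΔHf° = 1·ΔHsub + 1·(ΣIE) + 1·D(Cl2) + 2·EA + U
-828.9 = 1·(+164.4) + 1·(+1613.7) + 1·(+242.6) + 2·(-349.0) + U
U = -828.9 − (+1322.7) = -2151.6 kJ/mol

U = -2151.6 kJ/mol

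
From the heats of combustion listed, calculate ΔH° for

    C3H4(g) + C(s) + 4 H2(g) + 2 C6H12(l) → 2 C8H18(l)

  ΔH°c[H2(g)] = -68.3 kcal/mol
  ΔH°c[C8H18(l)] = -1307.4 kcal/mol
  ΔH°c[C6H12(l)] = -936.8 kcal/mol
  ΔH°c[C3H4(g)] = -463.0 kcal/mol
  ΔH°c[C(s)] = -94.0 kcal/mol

ΔH° = -89.0 kcal/mol

With combustion enthalpies, reactants minus products:
= [1·(-463.0) + 1·(-94.0) + 4·(-68.3) + 2·(-936.8)] − [2·(-1307.4)]
= -89.0 kcal/mol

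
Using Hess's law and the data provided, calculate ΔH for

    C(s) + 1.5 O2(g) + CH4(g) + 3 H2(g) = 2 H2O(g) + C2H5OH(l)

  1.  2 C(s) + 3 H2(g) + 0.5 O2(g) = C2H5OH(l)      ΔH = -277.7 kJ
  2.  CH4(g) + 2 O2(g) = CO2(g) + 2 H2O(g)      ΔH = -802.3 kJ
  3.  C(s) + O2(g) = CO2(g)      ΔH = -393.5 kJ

eq. 1 as written (C2H5OH(l) already on the product side): -277.7 kJ
eq. 2 as written (CH4(g) already on the reactant side): -802.3 kJ
eq. 3 reversed: +393.5 kJ
Since enthalpy is a state function, ΔH = (-277.7) + (-802.3) + (+393.5) = -686.5 kJ

ΔH = -686.5 kJ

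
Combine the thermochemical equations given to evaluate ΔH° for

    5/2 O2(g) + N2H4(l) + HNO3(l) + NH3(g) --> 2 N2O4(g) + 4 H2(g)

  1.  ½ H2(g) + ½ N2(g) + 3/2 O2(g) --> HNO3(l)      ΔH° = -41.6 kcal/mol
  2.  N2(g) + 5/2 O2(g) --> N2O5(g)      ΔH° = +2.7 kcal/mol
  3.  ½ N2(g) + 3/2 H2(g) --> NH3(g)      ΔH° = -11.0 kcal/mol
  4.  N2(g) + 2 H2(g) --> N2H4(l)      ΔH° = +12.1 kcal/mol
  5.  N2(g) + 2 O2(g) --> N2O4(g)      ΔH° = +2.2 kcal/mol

eq. 1 reversed: +41.6 kcal/mol
eq. 2: not needed.
eq. 3 reversed: +11.0 kcal/mol
eq. 4 reversed: -12.1 kcal/mol
eq. 5 × 2: (2)·(+2.2) = +4.4 kcal/mol
ΔH° = (+41.6) + (+11.0) + (-12.1) + (+4.4) = 44.9 kcal/mol

ΔH° = 44.9 kcal/mol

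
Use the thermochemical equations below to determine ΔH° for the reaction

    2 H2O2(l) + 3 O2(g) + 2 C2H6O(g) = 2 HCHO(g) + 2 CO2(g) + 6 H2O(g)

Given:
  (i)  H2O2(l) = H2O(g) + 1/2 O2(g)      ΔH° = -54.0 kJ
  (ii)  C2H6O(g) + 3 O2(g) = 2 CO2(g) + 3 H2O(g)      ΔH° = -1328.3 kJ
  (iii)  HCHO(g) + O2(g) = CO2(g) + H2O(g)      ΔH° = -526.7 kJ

(i) × 2 (×2 to match 2 H2O2(l) in the target): (2)·(-54.0) = -108.0 kJ
(ii) × 2 (scale by 2 for the 2 C2H6O(g)): (2)·(-1328.3) = -2656.6 kJ
(iii) reversed and × 2 (reverse to put HCHO(g) on the product side; scale by 2 for the 2 HCHO(g)): (-2)·(-526.7) = +1053.4 kJ
ΔH° = (2)·(-54.0) + (2)·(-1328.3) + (-2)·(-526.7) = -1711.2 kJ

ΔH° = -1711.2 kJ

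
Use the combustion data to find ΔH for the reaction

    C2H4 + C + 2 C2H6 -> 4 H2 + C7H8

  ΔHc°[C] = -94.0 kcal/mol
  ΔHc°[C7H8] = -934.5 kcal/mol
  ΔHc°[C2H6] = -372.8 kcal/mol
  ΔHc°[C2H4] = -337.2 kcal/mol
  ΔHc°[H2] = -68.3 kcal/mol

ΔH = 30.9 kcal/mol

Using ΔH = Σ nΔHc°(reactants) − Σ nΔHc°(products):
= [1·(-337.2) + 1·(-94.0) + 2·(-372.8)] − [4·(-68.3) + 1·(-934.5)]
= 30.9 kcal/mol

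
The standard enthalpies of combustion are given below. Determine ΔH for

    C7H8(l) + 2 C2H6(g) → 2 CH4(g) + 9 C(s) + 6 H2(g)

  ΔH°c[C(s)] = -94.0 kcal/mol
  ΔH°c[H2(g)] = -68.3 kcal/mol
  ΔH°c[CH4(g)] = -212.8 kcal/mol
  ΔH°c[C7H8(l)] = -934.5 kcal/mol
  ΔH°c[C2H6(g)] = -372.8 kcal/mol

With combustion enthalpies, reactants minus products:
= [1·(-934.5) + 2·(-372.8)] − [2·(-212.8) + 9·(-94.0) + 6·(-68.3)]
= 1.3 kcal/mol

ΔH = 1.3 kcal/mol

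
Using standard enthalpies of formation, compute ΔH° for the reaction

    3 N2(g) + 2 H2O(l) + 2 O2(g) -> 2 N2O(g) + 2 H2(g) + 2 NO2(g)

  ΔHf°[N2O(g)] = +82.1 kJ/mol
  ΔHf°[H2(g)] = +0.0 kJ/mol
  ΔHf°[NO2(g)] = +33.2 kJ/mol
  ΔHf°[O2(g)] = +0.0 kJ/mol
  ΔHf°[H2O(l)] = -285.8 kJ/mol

ΔH°rxn = Σ nΔHf°(products) − Σ nΔHf°(reactants).
Products: 2·(+82.1) + 2·(+0.0) + 2·(+33.2) = +230.6
Reactants: 3·(+0.0) + 2·(-285.8) + 2·(+0.0) = -571.6
ΔH° = (+230.6) − (-571.6) = 802.2 kJ/mol

ΔH° = 802.2 kJ/mol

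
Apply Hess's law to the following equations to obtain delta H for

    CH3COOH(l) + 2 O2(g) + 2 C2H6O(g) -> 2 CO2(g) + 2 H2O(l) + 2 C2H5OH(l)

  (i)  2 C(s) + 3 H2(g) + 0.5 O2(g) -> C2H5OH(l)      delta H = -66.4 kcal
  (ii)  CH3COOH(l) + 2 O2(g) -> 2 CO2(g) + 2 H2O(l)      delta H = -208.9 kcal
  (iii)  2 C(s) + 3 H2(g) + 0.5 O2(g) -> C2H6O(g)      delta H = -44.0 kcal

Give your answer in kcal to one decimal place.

delta H = -253.7 kcal

(i) × 2: (2)·(-66.4) = -132.8 kcal
(ii) as written: -208.9 kcal
(iii) reversed and × 2: (-2)·(-44.0) = +88.0 kcal
Combining the equations, delta H = (-132.8) + (-208.9) + (+88.0) = -253.7 kcal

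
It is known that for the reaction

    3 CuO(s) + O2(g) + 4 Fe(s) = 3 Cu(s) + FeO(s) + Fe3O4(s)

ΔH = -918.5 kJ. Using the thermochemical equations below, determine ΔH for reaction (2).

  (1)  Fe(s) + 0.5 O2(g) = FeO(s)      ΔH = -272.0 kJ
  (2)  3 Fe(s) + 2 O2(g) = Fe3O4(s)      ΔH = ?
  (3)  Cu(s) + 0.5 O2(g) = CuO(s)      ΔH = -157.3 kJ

ΔH = -1118.4 kJ

(1) as written (FeO(s) already on the product side): -272.0 kJ
(2) as written (Fe3O4(s) already on the product side): contributes x
(3) reversed and × 3 (reverse to put CuO(s) on the reactant side; scale by 3 for the 3 CuO(s)): (-3)·(-157.3) = +471.9 kJ
-918.5 = (-272.0) + (+471.9) + x
x = (-918.5 − (+199.9)) / (1) = -1118.4 kJ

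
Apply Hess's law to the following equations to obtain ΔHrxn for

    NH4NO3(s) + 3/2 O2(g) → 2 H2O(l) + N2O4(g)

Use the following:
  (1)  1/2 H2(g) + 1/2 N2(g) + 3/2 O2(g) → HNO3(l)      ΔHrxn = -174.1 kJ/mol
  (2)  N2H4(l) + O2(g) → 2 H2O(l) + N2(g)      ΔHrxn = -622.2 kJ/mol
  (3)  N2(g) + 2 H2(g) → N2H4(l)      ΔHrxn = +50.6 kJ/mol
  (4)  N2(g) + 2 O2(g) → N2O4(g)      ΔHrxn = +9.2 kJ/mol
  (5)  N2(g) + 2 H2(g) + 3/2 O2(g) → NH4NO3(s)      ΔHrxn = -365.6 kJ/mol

ΔHrxn = -196.8 kJ/mol

(1): not needed (HNO3(l) appears nowhere else).
(2) as written (H2O(l) already on the product side): -622.2 kJ/mol
(3) as written: +50.6 kJ/mol
(4) as written (N2O4(g) already on the product side): +9.2 kJ/mol
(5) reversed (reverse to put NH4NO3(s) on the reactant side): +365.6 kJ/mol
Summing the manipulated equations, ΔHrxn = (1)·(-622.2) + (1)·(+50.6) + (1)·(+9.2) + (-1)·(-365.6) = -196.8 kJ/mol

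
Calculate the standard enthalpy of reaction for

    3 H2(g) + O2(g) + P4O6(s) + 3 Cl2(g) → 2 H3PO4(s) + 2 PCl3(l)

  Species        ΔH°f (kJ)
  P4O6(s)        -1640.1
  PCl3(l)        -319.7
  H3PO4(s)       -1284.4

ΔH° = -1568.1 kJ

Products: 2·(-1284.4) + 2·(-319.7) = -3208.2
Reactants: 3·(+0.0) + 1·(+0.0) + 1·(-1640.1) + 3·(+0.0) = -1640.1
ΔH° = (-3208.2) − (-1640.1) = -1568.1 kJ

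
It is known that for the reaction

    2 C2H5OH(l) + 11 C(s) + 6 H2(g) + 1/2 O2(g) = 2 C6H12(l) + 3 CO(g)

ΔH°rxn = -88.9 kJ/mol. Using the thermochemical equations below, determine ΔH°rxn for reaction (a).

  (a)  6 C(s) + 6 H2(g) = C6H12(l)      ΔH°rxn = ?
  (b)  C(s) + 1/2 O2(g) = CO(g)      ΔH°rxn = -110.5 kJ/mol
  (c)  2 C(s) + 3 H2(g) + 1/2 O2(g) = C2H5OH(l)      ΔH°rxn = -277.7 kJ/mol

ΔH°rxn = -156.4 kJ/mol

(a) × 2: contributes 2·x
(b) × 3: (3)·(-110.5) = -331.5 kJ/mol
(c) reversed and × 2: (-2)·(-277.7) = +555.4 kJ/mol
-88.9 = (-331.5) + (+555.4) + 2·x
x = (-88.9 − (+223.9)) / (2) = -156.4 kJ/mol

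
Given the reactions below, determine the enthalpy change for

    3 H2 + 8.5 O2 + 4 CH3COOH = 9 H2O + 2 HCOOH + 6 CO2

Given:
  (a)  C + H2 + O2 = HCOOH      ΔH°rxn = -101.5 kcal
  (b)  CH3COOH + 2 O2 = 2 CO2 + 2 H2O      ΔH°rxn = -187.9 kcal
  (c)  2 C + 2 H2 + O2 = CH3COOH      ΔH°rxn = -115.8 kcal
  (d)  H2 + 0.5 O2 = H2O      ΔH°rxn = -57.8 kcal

ΔH°rxn = -824.3 kcal

(a) × 2 (×2 to match 2 HCOOH in the target): (2)·(-101.5) = -203.0 kcal
(b) × 3 (×3 to match 6 CO2 in the target): (3)·(-187.9) = -563.7 kcal
(c) reversed: +115.8 kcal
(d) × 3: (3)·(-57.8) = -173.4 kcal
Since enthalpy is a state function, ΔH°rxn = (-203.0) + (-563.7) + (+115.8) + (-173.4) = -824.3 kcal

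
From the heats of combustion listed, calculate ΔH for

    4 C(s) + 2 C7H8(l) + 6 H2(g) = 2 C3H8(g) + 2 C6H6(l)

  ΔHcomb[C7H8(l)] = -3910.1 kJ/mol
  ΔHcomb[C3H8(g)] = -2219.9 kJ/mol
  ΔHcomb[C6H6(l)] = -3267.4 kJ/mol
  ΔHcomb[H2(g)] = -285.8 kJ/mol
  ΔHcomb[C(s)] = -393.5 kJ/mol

ΔH = -134.4 kJ/mol

With combustion enthalpies, reactants minus products:
= [4·(-393.5) + 2·(-3910.1) + 6·(-285.8)] − [2·(-2219.9) + 2·(-3267.4)]
= -134.4 kJ/mol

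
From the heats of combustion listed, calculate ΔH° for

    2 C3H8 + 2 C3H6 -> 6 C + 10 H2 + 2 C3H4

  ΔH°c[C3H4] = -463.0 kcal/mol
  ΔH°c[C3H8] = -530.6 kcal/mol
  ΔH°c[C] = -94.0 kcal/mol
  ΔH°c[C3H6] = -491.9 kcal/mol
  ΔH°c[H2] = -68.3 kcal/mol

ΔH° = 128.0 kcal/mol

With combustion enthalpies, reactants minus products:
= [2·(-530.6) + 2·(-491.9)] − [6·(-94.0) + 10·(-68.3) + 2·(-463.0)]
= 128.0 kcal/mol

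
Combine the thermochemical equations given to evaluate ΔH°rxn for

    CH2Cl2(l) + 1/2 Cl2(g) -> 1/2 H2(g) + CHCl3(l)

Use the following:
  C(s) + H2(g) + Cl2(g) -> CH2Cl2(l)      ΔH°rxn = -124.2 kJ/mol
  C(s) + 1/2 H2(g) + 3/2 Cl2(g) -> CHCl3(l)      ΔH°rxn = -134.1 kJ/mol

ΔH°rxn = -9.9 kJ/mol

equation 1 reversed (reverse to put CH2Cl2(l) on the reactant side): +124.2 kJ/mol
equation 2 as written (CHCl3(l) already on the product side): -134.1 kJ/mol
Summing the manipulated equations, ΔH°rxn = (-1)·(-124.2) + (1)·(-134.1) = -9.9 kJ/mol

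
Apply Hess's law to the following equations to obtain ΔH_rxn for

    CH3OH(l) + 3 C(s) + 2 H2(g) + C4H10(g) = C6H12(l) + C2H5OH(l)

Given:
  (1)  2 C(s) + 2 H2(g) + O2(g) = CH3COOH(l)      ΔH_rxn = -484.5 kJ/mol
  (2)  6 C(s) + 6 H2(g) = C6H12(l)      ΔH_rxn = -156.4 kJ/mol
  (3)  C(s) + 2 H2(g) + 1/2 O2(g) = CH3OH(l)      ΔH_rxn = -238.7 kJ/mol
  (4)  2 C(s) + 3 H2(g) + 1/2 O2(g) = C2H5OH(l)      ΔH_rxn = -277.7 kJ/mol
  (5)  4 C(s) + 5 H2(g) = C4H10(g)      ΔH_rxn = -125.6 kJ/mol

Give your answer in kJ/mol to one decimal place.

ΔH_rxn = -69.8 kJ/mol

(1): not needed.
(2) as written: -156.4 kJ/mol
(3) reversed: +238.7 kJ/mol
(4) as written: -277.7 kJ/mol
(5) reversed: +125.6 kJ/mol
ΔH_rxn = (1)·(-156.4) + (-1)·(-238.7) + (1)·(-277.7) + (-1)·(-125.6) = -69.8 kJ/mol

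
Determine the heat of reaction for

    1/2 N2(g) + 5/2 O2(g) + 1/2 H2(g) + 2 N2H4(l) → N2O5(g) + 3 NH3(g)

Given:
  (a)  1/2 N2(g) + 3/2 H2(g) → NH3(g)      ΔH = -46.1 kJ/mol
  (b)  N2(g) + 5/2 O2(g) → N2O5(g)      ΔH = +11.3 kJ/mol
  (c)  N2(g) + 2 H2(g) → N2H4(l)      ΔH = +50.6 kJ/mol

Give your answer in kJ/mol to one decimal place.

ΔH = -228.2 kJ/mol

(a) × 3: (3)·(-46.1) = -138.3 kJ/mol
(b) as written: +11.3 kJ/mol
(c) reversed and × 2: (-2)·(+50.6) = -101.2 kJ/mol
Summing the manipulated equations, ΔH = (-138.3) + (+11.3) + (-101.2) = -228.2 kJ/mol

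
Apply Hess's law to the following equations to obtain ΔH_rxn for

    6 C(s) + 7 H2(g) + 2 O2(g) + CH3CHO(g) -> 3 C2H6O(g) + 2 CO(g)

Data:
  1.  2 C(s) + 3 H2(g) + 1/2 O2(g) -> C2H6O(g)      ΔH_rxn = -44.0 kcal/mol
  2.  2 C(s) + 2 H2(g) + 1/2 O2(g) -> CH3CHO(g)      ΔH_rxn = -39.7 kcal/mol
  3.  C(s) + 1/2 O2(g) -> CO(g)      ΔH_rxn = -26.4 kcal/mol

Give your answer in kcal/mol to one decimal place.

ΔH_rxn = -145.1 kcal/mol

eq. 1 × 3: (3)·(-44.0) = -132.0 kcal/mol
eq. 2 reversed: +39.7 kcal/mol
eq. 3 × 2: (2)·(-26.4) = -52.8 kcal/mol
ΔH_rxn = (3)·(-44.0) + (-1)·(-39.7) + (2)·(-26.4) = -145.1 kcal/mol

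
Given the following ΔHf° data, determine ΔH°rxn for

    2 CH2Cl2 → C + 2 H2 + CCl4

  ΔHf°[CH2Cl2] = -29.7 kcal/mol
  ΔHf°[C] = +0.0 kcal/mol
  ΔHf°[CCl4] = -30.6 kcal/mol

Products: 1·(+0.0) + 2·(+0.0) + 1·(-30.6) = -30.6
Reactants: 2·(-29.7) = -59.4
ΔH°rxn = (-30.6) − (-59.4) = 28.8 kcal/mol

ΔH°rxn = 28.8 kcal/mol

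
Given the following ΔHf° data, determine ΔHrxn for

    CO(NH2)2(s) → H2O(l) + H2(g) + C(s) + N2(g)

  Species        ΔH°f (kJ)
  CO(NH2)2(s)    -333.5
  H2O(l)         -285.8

Products: 1·(-285.8) + 1·(+0.0) + 1·(+0.0) + 1·(+0.0) = -285.8
Reactants: 1·(-333.5) = -333.5
ΔHrxn = (-285.8) − (-333.5) = 47.7 kJ

ΔHrxn = 47.7 kJ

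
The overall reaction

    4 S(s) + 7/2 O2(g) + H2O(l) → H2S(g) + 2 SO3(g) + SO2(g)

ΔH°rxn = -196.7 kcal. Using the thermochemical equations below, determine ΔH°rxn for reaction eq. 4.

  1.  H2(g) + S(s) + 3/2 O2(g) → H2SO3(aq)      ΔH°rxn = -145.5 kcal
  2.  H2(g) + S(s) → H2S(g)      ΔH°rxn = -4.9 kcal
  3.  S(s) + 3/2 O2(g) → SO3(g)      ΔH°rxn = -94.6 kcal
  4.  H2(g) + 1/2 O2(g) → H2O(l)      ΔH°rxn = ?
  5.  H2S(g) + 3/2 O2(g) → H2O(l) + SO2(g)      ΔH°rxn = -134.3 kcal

ΔH°rxn = -68.3 kcal

eq. 1: not needed (H2SO3(aq) appears nowhere else).
eq. 2 × 2: (2)·(-4.9) = -9.8 kcal
eq. 3 × 2 (×2 to match 2 SO3(g) in the target): (2)·(-94.6) = -189.2 kcal
eq. 4 reversed and × 2: contributes −2·x
eq. 5 as written (SO2(g) already on the product side): -134.3 kcal
-196.7 = (-9.8) + (-189.2) + (-134.3) − 2·x
x = (-196.7 − (-333.3)) / (-2) = -68.3 kcal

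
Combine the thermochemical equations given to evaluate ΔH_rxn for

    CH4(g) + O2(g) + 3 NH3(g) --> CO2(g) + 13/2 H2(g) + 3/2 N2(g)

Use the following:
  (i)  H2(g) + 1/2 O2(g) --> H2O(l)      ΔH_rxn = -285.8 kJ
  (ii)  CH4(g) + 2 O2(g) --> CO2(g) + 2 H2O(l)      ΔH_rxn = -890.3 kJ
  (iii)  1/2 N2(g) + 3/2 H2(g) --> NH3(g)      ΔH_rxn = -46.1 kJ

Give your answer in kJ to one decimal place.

(i) reversed and × 2: (-2)·(-285.8) = +571.6 kJ
(ii) as written: -890.3 kJ
(iii) reversed and × 3: (-3)·(-46.1) = +138.3 kJ
Summing the manipulated equations, ΔH_rxn = (+571.6) + (-890.3) + (+138.3) = -180.4 kJ

ΔH_rxn = -180.4 kJ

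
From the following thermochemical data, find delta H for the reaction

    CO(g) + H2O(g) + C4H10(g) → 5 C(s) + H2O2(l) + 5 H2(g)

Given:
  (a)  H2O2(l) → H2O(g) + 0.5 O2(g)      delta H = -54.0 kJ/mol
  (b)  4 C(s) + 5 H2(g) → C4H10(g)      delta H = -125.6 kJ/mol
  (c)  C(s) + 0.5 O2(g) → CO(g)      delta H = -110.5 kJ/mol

(a) reversed: +54.0 kJ/mol
(b) reversed: +125.6 kJ/mol
(c) reversed: +110.5 kJ/mol
delta H = (-1)·(-54.0) + (-1)·(-125.6) + (-1)·(-110.5) = 290.1 kJ/mol

delta H = 290.1 kJ/mol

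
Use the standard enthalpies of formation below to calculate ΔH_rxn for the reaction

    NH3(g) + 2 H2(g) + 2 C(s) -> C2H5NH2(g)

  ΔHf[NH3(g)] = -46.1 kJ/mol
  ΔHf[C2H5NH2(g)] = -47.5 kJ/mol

Products: 1·(-47.5) = -47.5
Reactants: 1·(-46.1) + 2·(+0.0) + 2·(+0.0) = -46.1
ΔH_rxn = (-47.5) − (-46.1) = -1.4 kJ/mol

ΔH_rxn = -1.4 kJ/mol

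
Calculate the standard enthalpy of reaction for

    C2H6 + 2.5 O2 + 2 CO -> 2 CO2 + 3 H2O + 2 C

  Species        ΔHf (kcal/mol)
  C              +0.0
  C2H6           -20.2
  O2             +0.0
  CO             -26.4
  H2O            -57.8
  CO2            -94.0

ΔHrxn = -288.4 kcal/mol

Products: 2·(-94.0) + 3·(-57.8) + 2·(+0.0) = -361.4
Reactants: 1·(-20.2) + 5/2·(+0.0) + 2·(-26.4) = -73.0
ΔHrxn = (-361.4) − (-73.0) = -288.4 kcal/mol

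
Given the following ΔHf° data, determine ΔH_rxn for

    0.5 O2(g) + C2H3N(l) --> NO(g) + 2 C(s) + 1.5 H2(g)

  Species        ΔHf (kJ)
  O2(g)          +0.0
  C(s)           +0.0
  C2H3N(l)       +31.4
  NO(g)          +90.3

Products: 1·(+90.3) + 2·(+0.0) + 3/2·(+0.0) = +90.3
Reactants: 1/2·(+0.0) + 1·(+31.4) = +31.4
ΔH_rxn = (+90.3) − (+31.4) = 58.9 kJ

ΔH_rxn = 58.9 kJ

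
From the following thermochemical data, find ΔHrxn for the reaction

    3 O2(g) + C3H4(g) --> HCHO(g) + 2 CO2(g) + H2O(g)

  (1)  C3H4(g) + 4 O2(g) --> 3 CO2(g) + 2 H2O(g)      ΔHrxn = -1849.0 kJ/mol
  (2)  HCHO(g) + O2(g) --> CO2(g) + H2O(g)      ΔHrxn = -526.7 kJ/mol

(1) as written: -1849.0 kJ/mol
(2) reversed: +526.7 kJ/mol
By Hess's law, ΔHrxn = (-1849.0) + (+526.7) = -1322.3 kJ/mol

ΔHrxn = -1322.3 kJ/mol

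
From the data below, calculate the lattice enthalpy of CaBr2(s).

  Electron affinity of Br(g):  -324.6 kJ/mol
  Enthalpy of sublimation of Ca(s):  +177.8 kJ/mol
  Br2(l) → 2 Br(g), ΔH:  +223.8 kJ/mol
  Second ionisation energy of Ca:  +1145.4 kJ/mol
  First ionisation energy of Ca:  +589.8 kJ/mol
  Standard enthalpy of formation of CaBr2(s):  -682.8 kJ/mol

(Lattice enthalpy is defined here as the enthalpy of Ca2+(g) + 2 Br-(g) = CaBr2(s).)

ΔHf° = 1·ΔHsub + 1·(ΣIE) + 1·D(Br2) + 2·EA + U
-682.8 = 1·(+177.8) + 1·(+1735.2) + 1·(+223.8) + 2·(-324.6) + U
U = -682.8 − (+1487.6) = -2170.4 kJ/mol

U = -2170.4 kJ/mol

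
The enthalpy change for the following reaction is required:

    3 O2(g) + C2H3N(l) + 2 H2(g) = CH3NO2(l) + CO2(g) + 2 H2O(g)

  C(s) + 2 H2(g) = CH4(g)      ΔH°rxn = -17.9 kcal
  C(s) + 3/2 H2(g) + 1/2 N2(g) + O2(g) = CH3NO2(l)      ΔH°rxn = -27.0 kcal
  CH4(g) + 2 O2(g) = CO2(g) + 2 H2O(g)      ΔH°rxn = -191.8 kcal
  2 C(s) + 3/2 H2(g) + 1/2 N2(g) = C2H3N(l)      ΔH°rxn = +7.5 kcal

equation 1 as written: -17.9 kcal
equation 2 as written: -27.0 kcal
equation 3 as written: -191.8 kcal
equation 4 reversed: -7.5 kcal
ΔH°rxn = (1)·(-17.9) + (1)·(-27.0) + (1)·(-191.8) + (-1)·(+7.5) = -244.2 kcal

ΔH°rxn = -244.2 kcal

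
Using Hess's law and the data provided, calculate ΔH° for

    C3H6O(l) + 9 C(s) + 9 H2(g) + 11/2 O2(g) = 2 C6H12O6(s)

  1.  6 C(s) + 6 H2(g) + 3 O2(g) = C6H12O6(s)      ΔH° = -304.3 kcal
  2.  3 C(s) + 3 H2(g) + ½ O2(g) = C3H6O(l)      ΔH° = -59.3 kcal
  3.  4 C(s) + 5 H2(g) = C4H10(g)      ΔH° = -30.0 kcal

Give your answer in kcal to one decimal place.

eq. 1 × 2 (scale by 2 for the 2 C6H12O6(s)): (2)·(-304.3) = -608.6 kcal
eq. 2 reversed (reverse to put C3H6O(l) on the reactant side): +59.3 kcal
eq. 3: not needed (C4H10(g) appears nowhere else).
ΔH° = (-608.6) + (+59.3) = -549.3 kcal

ΔH° = -549.3 kcal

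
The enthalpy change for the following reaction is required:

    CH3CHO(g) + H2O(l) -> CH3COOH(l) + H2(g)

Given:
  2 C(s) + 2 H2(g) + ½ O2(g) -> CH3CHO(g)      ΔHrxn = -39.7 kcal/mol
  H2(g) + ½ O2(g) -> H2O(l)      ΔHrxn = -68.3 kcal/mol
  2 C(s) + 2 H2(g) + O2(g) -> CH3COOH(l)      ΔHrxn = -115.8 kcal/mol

equation 1 reversed (CH3CHO(g) must end up as a reactant): +39.7 kcal/mol
equation 2 reversed (H2O(l) must end up as a reactant): +68.3 kcal/mol
equation 3 as written (CH3COOH(l) already on the product side): -115.8 kcal/mol
ΔHrxn = (+39.7) + (+68.3) + (-115.8) = -7.8 kcal/mol

ΔHrxn = -7.8 kcal/mol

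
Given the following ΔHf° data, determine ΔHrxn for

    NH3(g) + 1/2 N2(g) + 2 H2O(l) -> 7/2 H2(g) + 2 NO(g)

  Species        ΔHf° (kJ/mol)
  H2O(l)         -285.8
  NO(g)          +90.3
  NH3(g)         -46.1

ΔHrxn = 798.3 kJ/mol

Products: 7/2·(+0.0) + 2·(+90.3) = +180.6
Reactants: 1·(-46.1) + 1/2·(+0.0) + 2·(-285.8) = -617.7
ΔHrxn = (+180.6) − (-617.7) = 798.3 kJ/mol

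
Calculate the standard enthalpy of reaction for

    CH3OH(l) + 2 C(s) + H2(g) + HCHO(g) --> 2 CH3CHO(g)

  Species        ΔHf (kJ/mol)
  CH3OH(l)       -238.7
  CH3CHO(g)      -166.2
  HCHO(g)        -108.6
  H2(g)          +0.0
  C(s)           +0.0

ΔH°rxn = Σ nΔHf°(products) − Σ nΔHf°(reactants).
Products: 2·(-166.2) = -332.4
Reactants: 1·(-238.7) + 2·(+0.0) + 1·(+0.0) + 1·(-108.6) = -347.3
ΔH°rxn = (-332.4) − (-347.3) = 14.9 kJ/mol

ΔH°rxn = 14.9 kJ/mol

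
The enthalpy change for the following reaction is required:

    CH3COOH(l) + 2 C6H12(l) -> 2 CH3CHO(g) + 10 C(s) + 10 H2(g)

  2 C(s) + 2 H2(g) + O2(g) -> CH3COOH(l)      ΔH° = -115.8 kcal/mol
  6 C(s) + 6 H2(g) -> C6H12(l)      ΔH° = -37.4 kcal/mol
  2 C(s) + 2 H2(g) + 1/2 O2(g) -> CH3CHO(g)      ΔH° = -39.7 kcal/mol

equation 1 reversed: +115.8 kcal/mol
equation 2 reversed and × 2: (-2)·(-37.4) = +74.8 kcal/mol
equation 3 × 2: (2)·(-39.7) = -79.4 kcal/mol
Since enthalpy is a state function, ΔH° = (-1)·(-115.8) + (-2)·(-37.4) + (2)·(-39.7) = 111.2 kcal/mol

ΔH° = 111.2 kcal/mol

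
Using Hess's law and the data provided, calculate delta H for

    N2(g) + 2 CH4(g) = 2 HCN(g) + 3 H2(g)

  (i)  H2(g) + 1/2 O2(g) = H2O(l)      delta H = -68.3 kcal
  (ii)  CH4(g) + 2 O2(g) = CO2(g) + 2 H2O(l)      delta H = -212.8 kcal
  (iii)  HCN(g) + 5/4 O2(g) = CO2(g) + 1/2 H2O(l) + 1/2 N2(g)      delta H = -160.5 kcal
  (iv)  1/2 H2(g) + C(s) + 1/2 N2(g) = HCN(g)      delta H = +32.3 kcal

delta H = 100.3 kcal

(i) reversed and × 3: (-3)·(-68.3) = +204.9 kcal
(ii) × 2: (2)·(-212.8) = -425.6 kcal
(iii) reversed and × 2: (-2)·(-160.5) = +321.0 kcal
(iv): not needed.
delta H = (-3)·(-68.3) + (2)·(-212.8) + (-2)·(-160.5) = 100.3 kcal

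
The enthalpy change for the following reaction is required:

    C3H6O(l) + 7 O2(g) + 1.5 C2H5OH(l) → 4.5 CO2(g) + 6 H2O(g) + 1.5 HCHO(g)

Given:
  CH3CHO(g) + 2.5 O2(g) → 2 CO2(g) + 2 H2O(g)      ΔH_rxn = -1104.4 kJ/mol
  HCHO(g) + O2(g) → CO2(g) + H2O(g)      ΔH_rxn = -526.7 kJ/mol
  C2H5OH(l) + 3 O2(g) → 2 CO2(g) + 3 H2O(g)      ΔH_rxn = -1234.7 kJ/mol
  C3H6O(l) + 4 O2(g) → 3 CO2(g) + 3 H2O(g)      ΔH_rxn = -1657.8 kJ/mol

equation 1: not needed.
equation 2 reversed and × 3/2: (-3/2)·(-526.7) = +790.05 kJ/mol
equation 3 × 3/2: (3/2)·(-1234.7) = -1852.05 kJ/mol
equation 4 as written: -1657.8 kJ/mol
ΔH_rxn = (-3/2)·(-526.7) + (3/2)·(-1234.7) + (1)·(-1657.8) = -2719.8 kJ/mol

ΔH_rxn = -2719.8 kJ/mol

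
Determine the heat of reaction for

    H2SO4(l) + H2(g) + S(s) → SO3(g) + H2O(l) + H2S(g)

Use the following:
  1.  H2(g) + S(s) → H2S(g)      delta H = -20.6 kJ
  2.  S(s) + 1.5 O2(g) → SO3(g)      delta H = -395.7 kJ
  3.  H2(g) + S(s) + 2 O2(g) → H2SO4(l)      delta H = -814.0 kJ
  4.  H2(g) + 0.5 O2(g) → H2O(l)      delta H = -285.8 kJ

eq. 1 as written: -20.6 kJ
eq. 2 as written: -395.7 kJ
eq. 3 reversed: +814.0 kJ
eq. 4 as written: -285.8 kJ
Since enthalpy is a state function, delta H = (1)·(-20.6) + (1)·(-395.7) + (-1)·(-814.0) + (1)·(-285.8) = 111.9 kJ

delta H = 111.9 kJ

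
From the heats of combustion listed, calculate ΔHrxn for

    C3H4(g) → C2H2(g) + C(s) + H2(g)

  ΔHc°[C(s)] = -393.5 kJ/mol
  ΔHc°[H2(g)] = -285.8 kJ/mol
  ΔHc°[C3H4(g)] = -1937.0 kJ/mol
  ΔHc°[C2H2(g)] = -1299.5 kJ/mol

ΔHrxn = 41.8 kJ/mol

Using ΔH = Σ nΔHc°(reactants) − Σ nΔHc°(products):
= [1·(-1937.0)] − [1·(-1299.5) + 1·(-393.5) + 1·(-285.8)]
= 41.8 kJ/mol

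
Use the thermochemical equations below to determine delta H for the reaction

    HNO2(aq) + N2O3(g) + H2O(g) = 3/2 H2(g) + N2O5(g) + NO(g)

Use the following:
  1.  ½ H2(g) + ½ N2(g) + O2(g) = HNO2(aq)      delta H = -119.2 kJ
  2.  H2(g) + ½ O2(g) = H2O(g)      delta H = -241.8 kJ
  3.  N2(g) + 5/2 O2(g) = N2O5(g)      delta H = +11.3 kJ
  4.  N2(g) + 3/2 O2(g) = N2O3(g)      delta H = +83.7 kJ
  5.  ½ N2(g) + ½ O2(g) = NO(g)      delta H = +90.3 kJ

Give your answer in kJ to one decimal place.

delta H = 378.9 kJ

eq. 1 reversed (reverse to put HNO2(aq) on the reactant side): +119.2 kJ
eq. 2 reversed (H2O(g) must end up as a reactant): +241.8 kJ
eq. 3 as written (N2O5(g) already on the product side): +11.3 kJ
eq. 4 reversed (N2O3(g) must end up as a reactant): -83.7 kJ
eq. 5 as written (NO(g) already on the product side): +90.3 kJ
delta H = (-1)·(-119.2) + (-1)·(-241.8) + (1)·(+11.3) + (-1)·(+83.7) + (1)·(+90.3) = 378.9 kJ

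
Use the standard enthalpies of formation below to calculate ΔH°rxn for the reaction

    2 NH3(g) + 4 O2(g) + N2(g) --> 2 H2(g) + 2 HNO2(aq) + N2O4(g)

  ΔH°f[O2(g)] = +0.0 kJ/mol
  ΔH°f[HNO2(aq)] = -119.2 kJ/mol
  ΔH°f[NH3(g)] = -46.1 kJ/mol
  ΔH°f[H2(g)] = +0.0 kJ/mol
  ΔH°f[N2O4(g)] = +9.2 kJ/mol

ΔH°rxn = Σ nΔHf°(products) − Σ nΔHf°(reactants).
Products: 2·(+0.0) + 2·(-119.2) + 1·(+9.2) = -229.2
Reactants: 2·(-46.1) + 4·(+0.0) + 1·(+0.0) = -92.2
ΔH°rxn = (-229.2) − (-92.2) = -137.0 kJ/mol

ΔH°rxn = -137.0 kJ/mol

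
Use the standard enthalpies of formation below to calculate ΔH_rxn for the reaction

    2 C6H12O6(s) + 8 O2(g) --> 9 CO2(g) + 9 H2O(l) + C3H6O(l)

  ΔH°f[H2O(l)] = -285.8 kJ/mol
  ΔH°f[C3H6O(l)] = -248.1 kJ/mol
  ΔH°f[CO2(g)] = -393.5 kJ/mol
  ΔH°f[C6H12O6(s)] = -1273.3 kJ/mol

ΔH°rxn = Σ nΔHf°(products) − Σ nΔHf°(reactants).
Products: 9·(-393.5) + 9·(-285.8) + 1·(-248.1) = -6361.8
Reactants: 2·(-1273.3) + 8·(+0.0) = -2546.6
ΔH_rxn = (-6361.8) − (-2546.6) = -3815.2 kJ/mol

ΔH_rxn = -3815.2 kJ/mol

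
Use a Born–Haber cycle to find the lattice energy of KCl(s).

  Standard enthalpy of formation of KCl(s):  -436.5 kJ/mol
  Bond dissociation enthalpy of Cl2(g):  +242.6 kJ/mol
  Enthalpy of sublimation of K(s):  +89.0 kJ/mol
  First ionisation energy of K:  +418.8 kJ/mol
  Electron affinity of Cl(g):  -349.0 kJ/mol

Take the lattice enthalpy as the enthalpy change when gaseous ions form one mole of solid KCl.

U = -716.6 kJ/mol

ΔHf° = 1·ΔHsub + 1·(ΣIE) + 1/2·D(Cl2) + 1·EA + U
-436.5 = 1·(+89.0) + 1·(+418.8) + 1/2·(+242.6) + 1·(-349.0) + U
U = -436.5 − (+280.1) = -716.6 kJ/mol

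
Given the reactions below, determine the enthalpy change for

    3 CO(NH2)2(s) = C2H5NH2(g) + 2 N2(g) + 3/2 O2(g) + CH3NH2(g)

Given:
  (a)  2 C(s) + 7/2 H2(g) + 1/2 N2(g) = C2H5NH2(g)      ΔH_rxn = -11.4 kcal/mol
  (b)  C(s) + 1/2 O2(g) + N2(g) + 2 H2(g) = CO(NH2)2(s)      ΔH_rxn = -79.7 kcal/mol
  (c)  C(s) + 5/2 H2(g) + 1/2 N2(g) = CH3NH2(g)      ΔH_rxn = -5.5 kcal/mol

ΔH_rxn = 222.2 kcal/mol

(a) as written: -11.4 kcal/mol
(b) reversed and × 3: (-3)·(-79.7) = +239.1 kcal/mol
(c) as written: -5.5 kcal/mol
Summing the manipulated equations, ΔH_rxn = (-11.4) + (+239.1) + (-5.5) = 222.2 kcal/mol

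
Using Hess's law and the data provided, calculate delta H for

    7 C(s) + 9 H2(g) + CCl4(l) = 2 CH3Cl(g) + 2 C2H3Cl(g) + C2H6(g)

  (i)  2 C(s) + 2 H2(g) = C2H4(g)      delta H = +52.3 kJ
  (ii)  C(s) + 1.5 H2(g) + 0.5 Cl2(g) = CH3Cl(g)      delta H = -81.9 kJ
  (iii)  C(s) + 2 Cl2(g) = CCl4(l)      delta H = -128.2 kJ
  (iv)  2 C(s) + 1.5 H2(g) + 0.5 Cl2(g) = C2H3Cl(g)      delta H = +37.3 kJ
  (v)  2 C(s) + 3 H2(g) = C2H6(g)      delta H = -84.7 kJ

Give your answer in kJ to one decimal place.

(i): not needed.
(ii) × 2: (2)·(-81.9) = -163.8 kJ
(iii) reversed: +128.2 kJ
(iv) × 2: (2)·(+37.3) = +74.6 kJ
(v) as written: -84.7 kJ
delta H = (-163.8) + (+128.2) + (+74.6) + (-84.7) = -45.7 kJ

delta H = -45.7 kJ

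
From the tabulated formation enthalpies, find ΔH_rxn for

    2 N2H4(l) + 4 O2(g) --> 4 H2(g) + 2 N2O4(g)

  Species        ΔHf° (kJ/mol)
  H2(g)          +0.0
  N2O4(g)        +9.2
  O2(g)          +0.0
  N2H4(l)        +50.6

ΔH°rxn = Σ nΔHf°(products) − Σ nΔHf°(reactants).
Products: 4·(+0.0) + 2·(+9.2) = +18.4
Reactants: 2·(+50.6) + 4·(+0.0) = +101.2
ΔH_rxn = (+18.4) − (+101.2) = -82.8 kJ/mol

ΔH_rxn = -82.8 kJ/mol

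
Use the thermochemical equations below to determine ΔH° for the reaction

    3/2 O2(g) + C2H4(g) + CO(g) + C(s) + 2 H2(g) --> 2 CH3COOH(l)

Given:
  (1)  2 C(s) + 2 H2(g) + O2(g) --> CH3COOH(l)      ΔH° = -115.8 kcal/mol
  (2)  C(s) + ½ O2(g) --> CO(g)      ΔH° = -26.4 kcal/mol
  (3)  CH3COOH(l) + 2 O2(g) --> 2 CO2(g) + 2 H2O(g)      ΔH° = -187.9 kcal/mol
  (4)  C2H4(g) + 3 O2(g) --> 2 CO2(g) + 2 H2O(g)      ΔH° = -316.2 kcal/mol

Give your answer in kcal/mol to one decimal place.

ΔH° = -217.7 kcal/mol

(1) as written: -115.8 kcal/mol
(2) reversed: +26.4 kcal/mol
(3) reversed: +187.9 kcal/mol
(4) as written: -316.2 kcal/mol
Since enthalpy is a state function, ΔH° = (-115.8) + (+26.4) + (+187.9) + (-316.2) = -217.7 kcal/mol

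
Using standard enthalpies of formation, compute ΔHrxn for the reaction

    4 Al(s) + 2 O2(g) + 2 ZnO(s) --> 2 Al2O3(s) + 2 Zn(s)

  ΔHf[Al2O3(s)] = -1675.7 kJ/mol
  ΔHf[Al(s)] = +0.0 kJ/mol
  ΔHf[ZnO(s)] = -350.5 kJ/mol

ΔH°rxn = Σ nΔHf°(products) − Σ nΔHf°(reactants).
Products: 2·(-1675.7) + 2·(+0.0) = -3351.4
Reactants: 4·(+0.0) + 2·(+0.0) + 2·(-350.5) = -701.0
ΔHrxn = (-3351.4) − (-701.0) = -2650.4 kJ/mol

ΔHrxn = -2650.4 kJ/mol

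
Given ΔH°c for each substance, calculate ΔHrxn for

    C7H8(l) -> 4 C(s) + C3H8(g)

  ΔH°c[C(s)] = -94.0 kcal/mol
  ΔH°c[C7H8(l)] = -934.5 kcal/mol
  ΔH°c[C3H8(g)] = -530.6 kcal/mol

With combustion enthalpies, reactants minus products:
= [1·(-934.5)] − [4·(-94.0) + 1·(-530.6)]
= -27.9 kcal/mol

ΔHrxn = -27.9 kcal/mol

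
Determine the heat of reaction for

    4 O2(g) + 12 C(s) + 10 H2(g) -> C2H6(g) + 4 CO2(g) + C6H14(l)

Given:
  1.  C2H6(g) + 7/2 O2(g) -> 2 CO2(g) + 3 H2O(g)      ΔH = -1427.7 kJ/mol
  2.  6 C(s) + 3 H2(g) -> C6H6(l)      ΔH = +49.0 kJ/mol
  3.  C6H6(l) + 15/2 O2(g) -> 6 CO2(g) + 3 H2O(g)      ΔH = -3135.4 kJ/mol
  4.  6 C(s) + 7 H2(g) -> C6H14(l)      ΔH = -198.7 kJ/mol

eq. 1 reversed (reverse to put C2H6(g) on the product side): +1427.7 kJ/mol
eq. 2 as written: +49.0 kJ/mol
eq. 3 as written: -3135.4 kJ/mol
eq. 4 as written (C6H14(l) already on the product side): -198.7 kJ/mol
Combining the equations, ΔH = (+1427.7) + (+49.0) + (-3135.4) + (-198.7) = -1857.4 kJ/mol

ΔH = -1857.4 kJ/mol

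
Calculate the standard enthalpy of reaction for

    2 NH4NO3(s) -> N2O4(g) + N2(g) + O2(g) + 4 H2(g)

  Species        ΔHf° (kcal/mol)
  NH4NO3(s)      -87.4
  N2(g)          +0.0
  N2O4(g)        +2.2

ΔH° = 177.0 kcal/mol

Products: 1·(+2.2) + 1·(+0.0) + 1·(+0.0) + 4·(+0.0) = +2.2
Reactants: 2·(-87.4) = -174.8
ΔH° = (+2.2) − (-174.8) = 177.0 kcal/mol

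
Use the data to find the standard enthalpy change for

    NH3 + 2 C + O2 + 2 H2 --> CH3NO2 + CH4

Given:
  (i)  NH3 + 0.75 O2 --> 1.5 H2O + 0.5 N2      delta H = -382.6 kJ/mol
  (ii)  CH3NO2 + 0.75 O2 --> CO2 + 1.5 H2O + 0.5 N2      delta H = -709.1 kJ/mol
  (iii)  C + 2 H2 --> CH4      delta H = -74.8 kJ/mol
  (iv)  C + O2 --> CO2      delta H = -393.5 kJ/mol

delta H = -141.8 kJ/mol

(i) as written: -382.6 kJ/mol
(ii) reversed: +709.1 kJ/mol
(iii) as written: -74.8 kJ/mol
(iv) as written: -393.5 kJ/mol
Summing the manipulated equations, delta H = (-382.6) + (+709.1) + (-74.8) + (-393.5) = -141.8 kJ/mol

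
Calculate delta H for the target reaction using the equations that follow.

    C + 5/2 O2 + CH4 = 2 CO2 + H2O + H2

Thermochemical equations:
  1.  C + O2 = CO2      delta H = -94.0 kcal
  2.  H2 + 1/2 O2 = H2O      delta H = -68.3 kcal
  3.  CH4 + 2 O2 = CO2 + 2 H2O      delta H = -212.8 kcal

delta H = -238.5 kcal

eq. 1 as written (C already on the reactant side): -94.0 kcal
eq. 2 reversed (H2 must end up as a product): +68.3 kcal
eq. 3 as written (CH4 already on the reactant side): -212.8 kcal
By Hess's law, delta H = (1)·(-94.0) + (-1)·(-68.3) + (1)·(-212.8) = -238.5 kcal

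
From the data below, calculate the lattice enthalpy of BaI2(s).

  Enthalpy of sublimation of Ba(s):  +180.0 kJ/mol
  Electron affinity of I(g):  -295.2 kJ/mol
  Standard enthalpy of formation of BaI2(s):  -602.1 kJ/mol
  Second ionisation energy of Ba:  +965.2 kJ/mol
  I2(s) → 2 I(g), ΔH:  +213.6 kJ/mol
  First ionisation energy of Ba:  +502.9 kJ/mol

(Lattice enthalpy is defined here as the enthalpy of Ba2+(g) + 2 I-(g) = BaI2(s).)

ΔHf° = 1·ΔHsub + 1·(ΣIE) + 1·D(I2) + 2·EA + U
-602.1 = 1·(+180.0) + 1·(+1468.1) + 1·(+213.6) + 2·(-295.2) + U
U = -602.1 − (+1271.3) = -1873.4 kJ/mol

U = -1873.4 kJ/mol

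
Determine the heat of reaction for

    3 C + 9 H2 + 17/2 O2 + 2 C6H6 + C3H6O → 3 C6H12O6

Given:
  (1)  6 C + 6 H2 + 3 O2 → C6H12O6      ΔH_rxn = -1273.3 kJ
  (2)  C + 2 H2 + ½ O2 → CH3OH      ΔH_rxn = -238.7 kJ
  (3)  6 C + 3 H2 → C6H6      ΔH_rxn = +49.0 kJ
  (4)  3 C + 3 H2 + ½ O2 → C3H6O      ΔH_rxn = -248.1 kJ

(1) × 3: (3)·(-1273.3) = -3819.9 kJ
(2): not needed.
(3) reversed and × 2: (-2)·(+49.0) = -98.0 kJ
(4) reversed: +248.1 kJ
Since enthalpy is a state function, ΔH_rxn = (-3819.9) + (-98.0) + (+248.1) = -3669.8 kJ

ΔH_rxn = -3669.8 kJ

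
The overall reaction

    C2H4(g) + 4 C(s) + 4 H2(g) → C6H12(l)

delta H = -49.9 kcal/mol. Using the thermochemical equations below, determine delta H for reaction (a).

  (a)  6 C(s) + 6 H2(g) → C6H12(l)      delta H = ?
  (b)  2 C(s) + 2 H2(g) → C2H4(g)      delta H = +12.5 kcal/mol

delta H = -37.4 kcal/mol

(a) as written: contributes x
(b) reversed: -12.5 kcal/mol
-49.9 = (-12.5) + x
x = (-49.9 − (-12.5)) / (1) = -37.4 kcal/mol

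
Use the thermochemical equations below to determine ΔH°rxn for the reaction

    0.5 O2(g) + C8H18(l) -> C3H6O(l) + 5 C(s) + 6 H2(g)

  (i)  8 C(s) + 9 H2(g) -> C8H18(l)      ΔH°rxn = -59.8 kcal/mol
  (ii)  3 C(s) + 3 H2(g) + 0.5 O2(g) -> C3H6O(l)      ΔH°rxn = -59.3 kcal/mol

(i) reversed (reverse to put C8H18(l) on the reactant side): +59.8 kcal/mol
(ii) as written (C3H6O(l) already on the product side): -59.3 kcal/mol
ΔH°rxn = (-1)·(-59.8) + (1)·(-59.3) = 0.5 kcal/mol

ΔH°rxn = 0.5 kcal/mol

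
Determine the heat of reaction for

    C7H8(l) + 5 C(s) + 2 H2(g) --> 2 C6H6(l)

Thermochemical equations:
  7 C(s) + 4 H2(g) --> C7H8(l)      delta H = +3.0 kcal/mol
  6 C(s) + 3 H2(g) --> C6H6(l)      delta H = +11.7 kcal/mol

equation 1 reversed: -3.0 kcal/mol
equation 2 × 2: (2)·(+11.7) = +23.4 kcal/mol
delta H = (-3.0) + (+23.4) = 20.4 kcal/mol

delta H = 20.4 kcal/mol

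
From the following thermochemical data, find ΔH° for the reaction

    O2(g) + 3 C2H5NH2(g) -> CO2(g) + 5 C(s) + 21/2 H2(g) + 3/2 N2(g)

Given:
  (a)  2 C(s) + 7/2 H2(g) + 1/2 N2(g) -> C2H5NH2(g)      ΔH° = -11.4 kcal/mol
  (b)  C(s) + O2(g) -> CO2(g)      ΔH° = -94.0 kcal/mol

(a) reversed and × 3: (-3)·(-11.4) = +34.2 kcal/mol
(b) as written: -94.0 kcal/mol
By Hess's law, ΔH° = (-3)·(-11.4) + (1)·(-94.0) = -59.8 kcal/mol

ΔH° = -59.8 kcal/mol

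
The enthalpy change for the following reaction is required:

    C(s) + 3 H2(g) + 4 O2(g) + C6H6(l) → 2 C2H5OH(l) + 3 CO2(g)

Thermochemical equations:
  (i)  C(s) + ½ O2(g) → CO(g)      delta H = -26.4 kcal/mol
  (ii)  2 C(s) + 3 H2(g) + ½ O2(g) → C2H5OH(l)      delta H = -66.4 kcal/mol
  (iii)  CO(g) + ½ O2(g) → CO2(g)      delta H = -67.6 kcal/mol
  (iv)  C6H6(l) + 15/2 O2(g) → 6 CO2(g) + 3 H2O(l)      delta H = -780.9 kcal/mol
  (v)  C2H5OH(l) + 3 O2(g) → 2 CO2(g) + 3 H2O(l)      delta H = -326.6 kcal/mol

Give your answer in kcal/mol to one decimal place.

(i) reversed: +26.4 kcal/mol
(ii) as written: -66.4 kcal/mol
(iii) reversed: +67.6 kcal/mol
(iv) as written: -780.9 kcal/mol
(v) reversed: +326.6 kcal/mol
delta H = (-1)·(-26.4) + (1)·(-66.4) + (-1)·(-67.6) + (1)·(-780.9) + (-1)·(-326.6) = -426.7 kcal/mol

delta H = -426.7 kcal/mol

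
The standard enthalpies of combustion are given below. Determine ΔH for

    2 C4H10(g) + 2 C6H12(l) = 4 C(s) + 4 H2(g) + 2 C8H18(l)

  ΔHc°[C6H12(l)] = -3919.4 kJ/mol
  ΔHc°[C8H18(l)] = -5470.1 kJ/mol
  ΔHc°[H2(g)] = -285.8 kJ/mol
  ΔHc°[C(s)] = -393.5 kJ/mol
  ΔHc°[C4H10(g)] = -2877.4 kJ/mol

ΔH = 63.8 kJ/mol

With combustion enthalpies, reactants minus products:
= [2·(-2877.4) + 2·(-3919.4)] − [4·(-393.5) + 4·(-285.8) + 2·(-5470.1)]
= 63.8 kJ/mol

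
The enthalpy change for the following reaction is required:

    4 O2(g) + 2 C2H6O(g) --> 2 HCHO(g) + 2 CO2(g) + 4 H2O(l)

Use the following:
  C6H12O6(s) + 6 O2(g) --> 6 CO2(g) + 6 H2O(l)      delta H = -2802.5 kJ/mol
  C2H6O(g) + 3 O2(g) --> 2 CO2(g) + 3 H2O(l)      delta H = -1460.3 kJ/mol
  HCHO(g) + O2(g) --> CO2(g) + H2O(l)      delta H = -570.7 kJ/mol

equation 1: not needed (C6H12O6(s) appears nowhere else).
equation 2 × 2 (×2 to match 2 C2H6O(g) in the target): (2)·(-1460.3) = -2920.6 kJ/mol
equation 3 reversed and × 2 (reverse to put HCHO(g) on the product side; scale by 2 for the 2 HCHO(g)): (-2)·(-570.7) = +1141.4 kJ/mol
Since enthalpy is a state function, delta H = (-2920.6) + (+1141.4) = -1779.2 kJ/mol

delta H = -1779.2 kJ/mol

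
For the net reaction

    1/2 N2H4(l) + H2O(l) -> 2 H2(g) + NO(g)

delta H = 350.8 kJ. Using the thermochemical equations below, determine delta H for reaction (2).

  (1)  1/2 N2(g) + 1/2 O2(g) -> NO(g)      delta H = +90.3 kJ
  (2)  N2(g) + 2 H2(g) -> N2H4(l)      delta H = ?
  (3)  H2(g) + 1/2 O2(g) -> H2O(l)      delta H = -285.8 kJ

(1) as written (NO(g) already on the product side): +90.3 kJ
(2) reversed and × 1/2 (N2H4(l) must end up as a reactant; ×1/2 to match 1/2 N2H4(l) in the target): contributes −1/2·x
(3) reversed (reverse to put H2O(l) on the reactant side): +285.8 kJ
+350.8 = (+90.3) + (+285.8) − 1/2·x
x = (+350.8 − (+376.1)) / (-1/2) = 50.6 kJ

delta H = 50.6 kJ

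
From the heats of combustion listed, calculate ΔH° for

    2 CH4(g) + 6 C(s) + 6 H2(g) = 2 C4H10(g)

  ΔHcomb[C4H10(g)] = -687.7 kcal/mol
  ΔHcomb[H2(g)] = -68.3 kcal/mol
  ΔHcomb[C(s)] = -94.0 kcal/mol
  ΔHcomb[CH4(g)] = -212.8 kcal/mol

Using ΔH = Σ nΔHc°(reactants) − Σ nΔHc°(products):
= [2·(-212.8) + 6·(-94.0) + 6·(-68.3)] − [2·(-687.7)]
= -24.0 kcal/mol

ΔH° = -24.0 kcal/mol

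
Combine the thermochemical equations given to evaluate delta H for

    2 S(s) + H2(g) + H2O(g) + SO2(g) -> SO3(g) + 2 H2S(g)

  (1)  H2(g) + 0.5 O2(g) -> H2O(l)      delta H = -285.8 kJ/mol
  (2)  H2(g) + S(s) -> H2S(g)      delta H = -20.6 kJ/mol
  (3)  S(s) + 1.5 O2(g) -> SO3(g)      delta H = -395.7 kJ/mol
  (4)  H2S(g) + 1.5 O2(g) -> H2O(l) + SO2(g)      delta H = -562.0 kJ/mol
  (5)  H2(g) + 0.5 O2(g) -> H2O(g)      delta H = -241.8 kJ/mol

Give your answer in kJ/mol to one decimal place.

delta H = 101.7 kJ/mol

(1) as written: -285.8 kJ/mol
(2) as written: -20.6 kJ/mol
(3) as written: -395.7 kJ/mol
(4) reversed: +562.0 kJ/mol
(5) reversed: +241.8 kJ/mol
Since enthalpy is a state function, delta H = (-285.8) + (-20.6) + (-395.7) + (+562.0) + (+241.8) = 101.7 kJ/mol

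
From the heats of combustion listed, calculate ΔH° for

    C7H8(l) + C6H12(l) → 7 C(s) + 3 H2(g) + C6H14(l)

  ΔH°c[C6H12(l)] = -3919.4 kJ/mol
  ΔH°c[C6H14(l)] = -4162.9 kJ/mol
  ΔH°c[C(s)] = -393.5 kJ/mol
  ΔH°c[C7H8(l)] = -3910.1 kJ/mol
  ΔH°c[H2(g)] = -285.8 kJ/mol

Using ΔH = Σ nΔHc°(reactants) − Σ nΔHc°(products):
= [1·(-3910.1) + 1·(-3919.4)] − [7·(-393.5) + 3·(-285.8) + 1·(-4162.9)]
= -54.7 kJ/mol

ΔH° = -54.7 kJ/mol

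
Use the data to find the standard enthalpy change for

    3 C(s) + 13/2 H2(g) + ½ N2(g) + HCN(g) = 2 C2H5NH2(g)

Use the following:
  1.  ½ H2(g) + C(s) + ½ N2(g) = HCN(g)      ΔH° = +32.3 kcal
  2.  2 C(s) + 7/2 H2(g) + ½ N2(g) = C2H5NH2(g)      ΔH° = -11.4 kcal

eq. 1 reversed (reverse to put HCN(g) on the reactant side): -32.3 kcal
eq. 2 × 2 (×2 to match 2 C2H5NH2(g) in the target): (2)·(-11.4) = -22.8 kcal
By Hess's law, ΔH° = (-1)·(+32.3) + (2)·(-11.4) = -55.1 kcal

ΔH° = -55.1 kcal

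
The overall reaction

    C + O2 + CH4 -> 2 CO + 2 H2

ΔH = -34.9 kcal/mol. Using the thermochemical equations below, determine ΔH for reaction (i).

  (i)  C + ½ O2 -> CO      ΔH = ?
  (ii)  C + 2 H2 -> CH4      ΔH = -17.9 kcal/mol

ΔH = -26.4 kcal/mol

(i) × 2 (scale by 2 for the 2 CO): contributes 2·x
(ii) reversed (CH4 must end up as a reactant): +17.9 kcal/mol
-34.9 = (+17.9) + 2·x
x = (-34.9 − (+17.9)) / (2) = -26.4 kcal/mol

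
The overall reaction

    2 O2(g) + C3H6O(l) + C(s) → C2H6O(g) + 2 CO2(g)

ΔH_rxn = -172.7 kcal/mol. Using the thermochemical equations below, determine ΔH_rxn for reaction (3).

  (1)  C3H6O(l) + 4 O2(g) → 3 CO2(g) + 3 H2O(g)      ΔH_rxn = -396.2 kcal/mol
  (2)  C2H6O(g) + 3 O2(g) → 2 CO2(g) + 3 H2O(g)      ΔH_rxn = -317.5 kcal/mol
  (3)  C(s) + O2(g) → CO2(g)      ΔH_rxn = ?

(1) as written (C3H6O(l) already on the reactant side): -396.2 kcal/mol
(2) reversed (C2H6O(g) must end up as a product): +317.5 kcal/mol
(3) as written (C(s) already on the reactant side): contributes x
-172.7 = (-396.2) + (+317.5) + x
x = (-172.7 − (-78.7)) / (1) = -94.0 kcal/mol

ΔH_rxn = -94.0 kcal/mol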